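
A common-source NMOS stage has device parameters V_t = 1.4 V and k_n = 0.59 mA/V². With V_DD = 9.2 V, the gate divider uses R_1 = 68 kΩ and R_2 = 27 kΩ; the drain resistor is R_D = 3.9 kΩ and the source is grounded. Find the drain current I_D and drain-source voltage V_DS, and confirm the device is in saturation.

I_D ≈ 0.44 mA, V_DS ≈ 7.5 V

V_G = V_DD·R_2/(R_1+R_2) = 9.2×27/95 = 2.61 V. With the source grounded, V_GS = V_G = 2.61 V.
Assume saturation: I_D = (k_n/2)(V_GS − V_t)² = (0.59/2)×(2.61 − 1.4)² = 0.295×1.21² = 0.435 mA.
V_DS = V_DD − I_D·R_D = 9.2 − 0.435×3.9 = 7.5 V.
Saturation requires V_DS ≥ V_GS − V_t = 1.21 V; 7.5 ≥ 1.21 ✓.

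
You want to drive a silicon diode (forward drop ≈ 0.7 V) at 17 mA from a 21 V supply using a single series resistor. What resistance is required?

R ≈ 1.2 kΩ

The resistor drops V_S − V_D = 21 − 0.7 = 20.3 V at 17 mA.
R = 20.3 V / 17 mA = 1.19 kΩ.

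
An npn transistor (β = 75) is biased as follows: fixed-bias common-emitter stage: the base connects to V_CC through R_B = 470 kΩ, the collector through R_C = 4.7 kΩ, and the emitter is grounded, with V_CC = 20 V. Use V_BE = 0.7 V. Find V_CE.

V_CE ≈ 5.5 V

Base loop: V_CC = I_B·R_B + V_BE, so I_B = (20 − 0.7)/470 kΩ = 0.0411 mA.
In the active region I_C = β·I_B = 75 × 0.0411 = 3.08 mA.
Collector loop: V_CE = V_CC − I_C·R_C = 20 − 3.08×4.7 = 5.52 V.
Since V_CE = 5.52 V > V_CE(sat) ≈ 0.2 V, the transistor is in the active region as assumed.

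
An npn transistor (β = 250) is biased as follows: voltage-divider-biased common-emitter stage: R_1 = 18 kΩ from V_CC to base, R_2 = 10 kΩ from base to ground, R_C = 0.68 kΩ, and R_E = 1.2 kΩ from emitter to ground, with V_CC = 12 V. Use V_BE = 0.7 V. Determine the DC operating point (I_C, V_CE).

Thevenize the base divider: V_Th = V_CC·R_2/(R_1+R_2) = 12×10/28 = 4.29 V, R_Th = R_1‖R_2 = 6.43 kΩ.
Base-emitter loop: V_Th = I_B·R_Th + V_BE + (β+1)I_B·R_E, so I_B = (4.29 − 0.7) / (6.43 + 251×1.2) = 0.0117 mA.
I_C = β·I_B = 250×0.0117 = 2.91 mA, and I_E = (β+1)I_B = 2.93 mA.
V_CE = V_CC − I_C·R_C − I_E·R_E = 12 − 2.91×0.68 − 2.93×1.2 = 6.51 V.
V_CE = 6.51 V > 0.2 V confirms active-region operation.

I_C ≈ 2.9 mA, V_CE ≈ 6.5 V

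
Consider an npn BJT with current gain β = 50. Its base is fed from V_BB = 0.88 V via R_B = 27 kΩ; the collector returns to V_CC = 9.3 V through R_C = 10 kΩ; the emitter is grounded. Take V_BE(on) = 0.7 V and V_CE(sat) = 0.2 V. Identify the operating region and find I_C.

Assume active. Base-emitter loop: I_B = (V_BB − V_BE)/R_B = (0.88 − 0.7)/27 = 0.00667 mA.
I_C = β·I_B = 50×0.00667 = 0.333 mA.
V_CE = V_CC − I_C·R_C = 9.3 − 0.333×10 = 5.97 V > V_CE(sat), so the active-region assumption holds.

active; I_C ≈ 0.33 mA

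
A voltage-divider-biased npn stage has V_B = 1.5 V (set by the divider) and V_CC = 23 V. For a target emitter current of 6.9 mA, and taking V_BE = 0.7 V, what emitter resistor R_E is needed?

R_E ≈ 0.12 kΩ

V_E = V_B − V_BE = 1.5 − 0.7 = 0.8 V.
R_E = V_E / I_E = 0.8 / 6.9 = 0.116 kΩ.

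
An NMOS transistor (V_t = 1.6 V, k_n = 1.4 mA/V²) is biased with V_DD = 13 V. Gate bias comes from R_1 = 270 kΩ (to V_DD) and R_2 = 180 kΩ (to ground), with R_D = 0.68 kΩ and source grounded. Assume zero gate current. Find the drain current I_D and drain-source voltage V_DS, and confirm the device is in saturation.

I_D ≈ 9.1 mA, V_DS ≈ 6.8 V

V_G = V_DD·R_2/(R_1+R_2) = 13×180/450 = 5.2 V. With the source grounded, V_GS = V_G = 5.2 V.
Assume saturation: I_D = (k_n/2)(V_GS − V_t)² = (1.4/2)×(5.2 − 1.6)² = 0.7×3.6² = 9.07 mA.
V_DS = V_DD − I_D·R_D = 13 − 9.07×0.68 = 6.83 V.
Saturation requires V_DS ≥ V_GS − V_t = 3.6 V; 6.83 ≥ 3.6 ✓.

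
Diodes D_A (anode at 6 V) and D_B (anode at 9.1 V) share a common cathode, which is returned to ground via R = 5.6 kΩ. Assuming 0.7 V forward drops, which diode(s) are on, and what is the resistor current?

Assume both conduct. Then node N would need to be at both 6−0.7 = 5.3 V and 9.1−0.7 = 8.4 V, which is impossible.
Assume only D_B conducts: V_N = 9.1 − 0.7 = 8.4 V, so I_R = 8.4/5.6 = 1.5 mA.
Check D_A: its anode-to-cathode voltage is 6 − 8.4 = -2.4 V < 0.7 V, so it is off. The assumption is consistent.

Only D_B conducts; I_R ≈ 1.5 mA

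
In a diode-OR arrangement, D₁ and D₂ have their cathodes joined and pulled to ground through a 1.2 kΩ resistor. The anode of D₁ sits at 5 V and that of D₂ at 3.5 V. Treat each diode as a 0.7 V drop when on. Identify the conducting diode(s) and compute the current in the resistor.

Assume both conduct. Then node N would need to be at both 5−0.7 = 4.3 V and 3.5−0.7 = 2.8 V, which is impossible.
Assume only D₁ conducts: V_N = 5 − 0.7 = 4.3 V, so I_R = 4.3/1.2 = 3.58 mA.
Check D₂: its anode-to-cathode voltage is 3.5 − 4.3 = -0.8 V < 0.7 V, so it is off. The assumption is consistent.

Only D₁ conducts; I_R ≈ 3.6 mA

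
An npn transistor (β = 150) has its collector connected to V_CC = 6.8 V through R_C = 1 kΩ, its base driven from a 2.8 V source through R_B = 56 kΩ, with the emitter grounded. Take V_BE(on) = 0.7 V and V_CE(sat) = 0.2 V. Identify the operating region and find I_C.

Assume active. Base-emitter loop: I_B = (V_BB − V_BE)/R_B = (2.8 − 0.7)/56 = 0.0375 mA.
I_C = β·I_B = 150×0.0375 = 5.62 mA.
V_CE = V_CC − I_C·R_C = 6.8 − 5.62×1 = 1.18 V > V_CE(sat), so the active-region assumption holds.

active; I_C ≈ 5.6 mA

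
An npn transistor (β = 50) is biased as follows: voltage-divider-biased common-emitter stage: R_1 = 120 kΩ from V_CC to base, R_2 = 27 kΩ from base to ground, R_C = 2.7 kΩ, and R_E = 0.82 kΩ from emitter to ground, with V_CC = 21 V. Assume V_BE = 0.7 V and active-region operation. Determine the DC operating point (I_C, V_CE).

Thevenize the base divider: V_Th = V_CC·R_2/(R_1+R_2) = 21×27/147 = 3.86 V, R_Th = R_1‖R_2 = 22 kΩ.
Base-emitter loop: V_Th = I_B·R_Th + V_BE + (β+1)I_B·R_E, so I_B = (3.86 − 0.7) / (22 + 51×0.82) = 0.0494 mA.
I_C = β·I_B = 50×0.0494 = 2.47 mA, and I_E = (β+1)I_B = 2.52 mA.
V_CE = V_CC − I_C·R_C − I_E·R_E = 21 − 2.47×2.7 − 2.52×0.82 = 12.3 V.
V_CE = 12.3 V > 0.2 V confirms active-region operation.

I_C ≈ 2.5 mA, V_CE ≈ 12 V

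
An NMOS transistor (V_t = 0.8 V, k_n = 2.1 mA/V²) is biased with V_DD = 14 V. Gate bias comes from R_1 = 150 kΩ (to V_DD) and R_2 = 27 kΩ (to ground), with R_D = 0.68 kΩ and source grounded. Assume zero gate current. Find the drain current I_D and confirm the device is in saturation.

V_G = V_DD·R_2/(R_1+R_2) = 14×27/177 = 2.14 V. With the source grounded, V_GS = V_G = 2.14 V.
Assume saturation: I_D = (k_n/2)(V_GS − V_t)² = (2.1/2)×(2.14 − 0.8)² = 1.05×1.34² = 1.87 mA.
V_DS = V_DD − I_D·R_D = 14 − 1.87×0.68 = 12.7 V.
Saturation requires V_DS ≥ V_GS − V_t = 1.34 V; 12.7 ≥ 1.34 ✓.

I_D ≈ 1.9 mA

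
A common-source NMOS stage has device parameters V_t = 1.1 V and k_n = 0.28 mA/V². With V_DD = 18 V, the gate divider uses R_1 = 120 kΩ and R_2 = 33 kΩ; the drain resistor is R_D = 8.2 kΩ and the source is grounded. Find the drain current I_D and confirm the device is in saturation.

I_D ≈ 1.1 mA

V_G = V_DD·R_2/(R_1+R_2) = 18×33/153 = 3.88 V. With the source grounded, V_GS = V_G = 3.88 V.
Assume saturation: I_D = (k_n/2)(V_GS − V_t)² = (0.28/2)×(3.88 − 1.1)² = 0.14×2.78² = 1.08 mA.
V_DS = V_DD − I_D·R_D = 18 − 1.08×8.2 = 9.11 V.
Saturation requires V_DS ≥ V_GS − V_t = 2.78 V; 9.11 ≥ 2.78 ✓.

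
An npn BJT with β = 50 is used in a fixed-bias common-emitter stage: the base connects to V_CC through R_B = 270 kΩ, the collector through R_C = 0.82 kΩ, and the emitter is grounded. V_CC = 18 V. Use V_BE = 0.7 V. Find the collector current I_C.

Base loop: V_CC = I_B·R_B + V_BE, so I_B = (18 − 0.7)/270 kΩ = 0.0641 mA.
In the active region I_C = β·I_B = 50 × 0.0641 = 3.2 mA.
Collector loop: V_CE = V_CC − I_C·R_C = 18 − 3.2×0.82 = 15.4 V.
Since V_CE = 15.4 V > V_CE(sat) ≈ 0.2 V, the transistor is in the active region as assumed.

I_C ≈ 3.2 mA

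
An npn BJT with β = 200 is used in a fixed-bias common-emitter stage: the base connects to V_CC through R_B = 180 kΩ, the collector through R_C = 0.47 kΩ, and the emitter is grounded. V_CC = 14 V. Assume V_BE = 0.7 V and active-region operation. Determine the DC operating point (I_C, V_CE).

Base loop: V_CC = I_B·R_B + V_BE, so I_B = (14 − 0.7)/180 kΩ = 0.0739 mA.
In the active region I_C = β·I_B = 200 × 0.0739 = 14.8 mA.
Collector loop: V_CE = V_CC − I_C·R_C = 14 − 14.8×0.47 = 7.05 V.
Since V_CE = 7.05 V > V_CE(sat) ≈ 0.2 V, the transistor is in the active region as assumed.

I_C ≈ 15 mA, V_CE ≈ 7.1 V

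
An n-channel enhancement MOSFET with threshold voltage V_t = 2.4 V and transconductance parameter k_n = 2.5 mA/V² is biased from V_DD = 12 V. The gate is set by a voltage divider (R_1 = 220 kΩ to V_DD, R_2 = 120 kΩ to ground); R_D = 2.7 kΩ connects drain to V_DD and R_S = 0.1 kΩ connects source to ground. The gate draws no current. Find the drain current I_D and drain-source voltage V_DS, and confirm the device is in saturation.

V_G = V_DD·R_2/(R_1+R_2) = 12×120/340 = 4.24 V.
Assume saturation: I_D = (k_n/2)(V_GS − V_t)² with V_GS = V_G − I_D·R_S = 4.24 − 0.1·I_D.
Substituting gives 0.0125·I_D² − 1.46·I_D + 4.21 = 0, with roots I_D = 2.96 or 114 mA.
The root I_D = 114 mA gives V_GS = -7.14 V ≤ V_t, so take I_D = 2.96 mA.
Then V_GS = 3.94 V and V_DS = V_DD − I_D(R_D+R_S) = 12 − 2.96×2.8 = 3.71 V.
Saturation requires V_DS ≥ V_GS − V_t = 1.54 V; 3.71 ≥ 1.54 ✓.

I_D ≈ 3 mA, V_DS ≈ 3.7 V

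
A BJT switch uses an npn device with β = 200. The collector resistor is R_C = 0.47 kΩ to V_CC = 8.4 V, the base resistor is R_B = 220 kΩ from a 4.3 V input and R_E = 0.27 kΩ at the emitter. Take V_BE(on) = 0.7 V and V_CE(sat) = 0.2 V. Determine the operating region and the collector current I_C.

active; I_C ≈ 2.6 mA

Assume active. Base-emitter loop: I_B = (V_BB − V_BE)/(R_B + (β+1)R_E) = (4.3 − 0.7)/(220 + 201×0.27) = 0.0131 mA.
I_C = β·I_B = 200×0.0131 = 2.63 mA.
V_CE = V_CC − I_C·R_C − I_E·R_E = 8.4 − 2.63×0.47 − 2.64×0.27 = 6.45 V > V_CE(sat), so the active-region assumption holds.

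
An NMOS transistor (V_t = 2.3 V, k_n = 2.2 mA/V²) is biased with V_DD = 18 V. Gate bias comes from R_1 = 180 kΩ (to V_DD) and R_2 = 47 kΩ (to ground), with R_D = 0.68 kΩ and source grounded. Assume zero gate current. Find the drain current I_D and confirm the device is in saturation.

V_G = V_DD·R_2/(R_1+R_2) = 18×47/227 = 3.73 V. With the source grounded, V_GS = V_G = 3.73 V.
Assume saturation: I_D = (k_n/2)(V_GS − V_t)² = (2.2/2)×(3.73 − 2.3)² = 1.1×1.43² = 2.24 mA.
V_DS = V_DD − I_D·R_D = 18 − 2.24×0.68 = 16.5 V.
Saturation requires V_DS ≥ V_GS − V_t = 1.43 V; 16.5 ≥ 1.43 ✓.

I_D ≈ 2.2 mA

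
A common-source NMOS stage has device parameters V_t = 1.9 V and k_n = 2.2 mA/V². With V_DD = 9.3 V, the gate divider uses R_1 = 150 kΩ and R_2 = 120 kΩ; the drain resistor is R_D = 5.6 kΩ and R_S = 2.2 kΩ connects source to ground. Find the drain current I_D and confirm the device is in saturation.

I_D ≈ 0.66 mA

V_G = V_DD·R_2/(R_1+R_2) = 9.3×120/270 = 4.13 V.
Assume saturation: I_D = (k_n/2)(V_GS − V_t)² with V_GS = V_G − I_D·R_S = 4.13 − 2.2·I_D.
Substituting gives 5.32·I_D² − 11.8·I_D + 5.49 = 0, with roots I_D = 0.662 or 1.56 mA.
The root I_D = 1.56 mA gives V_GS = 0.711 V ≤ V_t, so take I_D = 0.662 mA.
Then V_GS = 2.68 V and V_DS = V_DD − I_D(R_D+R_S) = 9.3 − 0.662×7.8 = 4.13 V.
Saturation requires V_DS ≥ V_GS − V_t = 0.776 V; 4.13 ≥ 0.776 ✓.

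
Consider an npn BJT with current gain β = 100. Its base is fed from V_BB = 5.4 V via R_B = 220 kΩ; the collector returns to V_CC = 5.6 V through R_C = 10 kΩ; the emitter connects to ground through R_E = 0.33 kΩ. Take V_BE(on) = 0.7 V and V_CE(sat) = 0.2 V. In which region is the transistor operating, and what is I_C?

saturation; I_C ≈ 0.52 mA

Assume active: I_B = (5.4 − 0.7)/(220 + 101×0.33) = 0.0186 mA, I_C = β·I_B = 1.86 mA.
Then V_CE = 5.6 − 1.86×10 − 1.87×0.33 = -13.6 V < 0.2 V — the active assumption fails.
Re-solve with V_CE = 0.2 V. KCL at the emitter: V_E/R_E = (V_BB−0.7−V_E)/R_B + (V_CC−0.2−V_E)/R_C, giving V_E = 0.179 V.
I_C = (V_CC − 0.2 − V_E)/R_C = (5.4 − 0.179)/10 = 0.522 mA.
Check: I_B = (4.7 − 0.179)/220 = 0.0205 mA, and β·I_B = 2.05 mA > I_C, confirming saturation.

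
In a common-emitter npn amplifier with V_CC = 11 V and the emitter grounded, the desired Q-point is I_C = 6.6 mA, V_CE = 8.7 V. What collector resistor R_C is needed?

R_C ≈ 0.35 kΩ

Collector loop: V_CC = I_C·R_C + V_CE.
R_C = (V_CC − V_CE)/I_C = (11 − 8.7)/6.6 = 0.348 kΩ.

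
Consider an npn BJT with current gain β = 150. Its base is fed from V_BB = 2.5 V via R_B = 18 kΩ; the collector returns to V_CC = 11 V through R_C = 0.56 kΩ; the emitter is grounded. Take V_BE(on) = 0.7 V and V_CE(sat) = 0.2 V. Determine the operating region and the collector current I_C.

Assume active. Base-emitter loop: I_B = (V_BB − V_BE)/R_B = (2.5 − 0.7)/18 = 0.1 mA.
I_C = β·I_B = 150×0.1 = 15 mA.
V_CE = V_CC − I_C·R_C = 11 − 15×0.56 = 2.6 V > V_CE(sat), so the active-region assumption holds.

active; I_C ≈ 15 mA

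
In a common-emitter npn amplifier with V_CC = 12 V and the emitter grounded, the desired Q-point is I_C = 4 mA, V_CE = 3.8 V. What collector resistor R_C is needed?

Collector loop: V_CC = I_C·R_C + V_CE.
R_C = (V_CC − V_CE)/I_C = (12 − 3.8)/4 = 2.05 kΩ.

R_C ≈ 2 kΩ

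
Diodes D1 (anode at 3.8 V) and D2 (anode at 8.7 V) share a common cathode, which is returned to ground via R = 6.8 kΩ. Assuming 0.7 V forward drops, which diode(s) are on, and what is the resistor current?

Only D2 conducts; I_R ≈ 1.2 mA

Assume both conduct. Then node N would need to be at both 3.8−0.7 = 3.1 V and 8.7−0.7 = 8 V, which is impossible.
Assume only D2 conducts: V_N = 8.7 − 0.7 = 8 V, so I_R = 8/6.8 = 1.18 mA.
Check D1: its anode-to-cathode voltage is 3.8 − 8 = -4.2 V < 0.7 V, so it is off. The assumption is consistent.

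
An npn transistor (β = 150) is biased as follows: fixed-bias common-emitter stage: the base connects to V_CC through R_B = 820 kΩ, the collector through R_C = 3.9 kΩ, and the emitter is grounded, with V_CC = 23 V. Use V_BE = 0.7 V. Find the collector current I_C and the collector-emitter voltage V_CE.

I_C ≈ 4.1 mA, V_CE ≈ 7.1 V

Base loop: V_CC = I_B·R_B + V_BE, so I_B = (23 − 0.7)/820 kΩ = 0.0272 mA.
In the active region I_C = β·I_B = 150 × 0.0272 = 4.08 mA.
Collector loop: V_CE = V_CC − I_C·R_C = 23 − 4.08×3.9 = 7.09 V.
Since V_CE = 7.09 V > V_CE(sat) ≈ 0.2 V, the transistor is in the active region as assumed.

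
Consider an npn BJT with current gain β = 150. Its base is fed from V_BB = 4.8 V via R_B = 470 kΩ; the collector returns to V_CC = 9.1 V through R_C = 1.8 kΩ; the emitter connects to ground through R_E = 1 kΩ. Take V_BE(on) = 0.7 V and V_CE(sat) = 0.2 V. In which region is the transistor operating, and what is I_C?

active; I_C ≈ 0.99 mA

Assume active. Base-emitter loop: I_B = (V_BB − V_BE)/(R_B + (β+1)R_E) = (4.8 − 0.7)/(470 + 151×1) = 0.0066 mA.
I_C = β·I_B = 150×0.0066 = 0.99 mA.
V_CE = V_CC − I_C·R_C − I_E·R_E = 9.1 − 0.99×1.8 − 0.997×1 = 6.32 V > V_CE(sat), so the active-region assumption holds.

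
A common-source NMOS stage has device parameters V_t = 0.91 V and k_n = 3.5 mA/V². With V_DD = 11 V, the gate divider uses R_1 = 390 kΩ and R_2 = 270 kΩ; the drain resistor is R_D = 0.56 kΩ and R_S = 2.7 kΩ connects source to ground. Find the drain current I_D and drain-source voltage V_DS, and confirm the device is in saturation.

V_G = V_DD·R_2/(R_1+R_2) = 11×270/660 = 4.5 V.
Assume saturation: I_D = (k_n/2)(V_GS − V_t)² with V_GS = V_G − I_D·R_S = 4.5 − 2.7·I_D.
Substituting gives 12.8·I_D² − 34.9·I_D + 22.6 = 0, with roots I_D = 1.04 or 1.69 mA.
The root I_D = 1.69 mA gives V_GS = -0.0739 V ≤ V_t, so take I_D = 1.04 mA.
Then V_GS = 1.68 V and V_DS = V_DD − I_D(R_D+R_S) = 11 − 1.04×3.26 = 7.6 V.
Saturation requires V_DS ≥ V_GS − V_t = 0.772 V; 7.6 ≥ 0.772 ✓.

I_D ≈ 1 mA, V_DS ≈ 7.6 V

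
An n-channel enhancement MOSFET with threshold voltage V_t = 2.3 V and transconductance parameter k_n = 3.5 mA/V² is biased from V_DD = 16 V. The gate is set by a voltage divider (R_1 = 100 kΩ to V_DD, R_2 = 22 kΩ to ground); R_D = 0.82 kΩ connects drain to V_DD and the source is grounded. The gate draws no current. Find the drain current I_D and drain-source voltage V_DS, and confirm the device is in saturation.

I_D ≈ 0.6 mA, V_DS ≈ 16 V

V_G = V_DD·R_2/(R_1+R_2) = 16×22/122 = 2.89 V. With the source grounded, V_GS = V_G = 2.89 V.
Assume saturation: I_D = (k_n/2)(V_GS − V_t)² = (3.5/2)×(2.89 − 2.3)² = 1.75×0.585² = 0.599 mA.
V_DS = V_DD − I_D·R_D = 16 − 0.599×0.82 = 15.5 V.
Saturation requires V_DS ≥ V_GS − V_t = 0.585 V; 15.5 ≥ 0.585 ✓.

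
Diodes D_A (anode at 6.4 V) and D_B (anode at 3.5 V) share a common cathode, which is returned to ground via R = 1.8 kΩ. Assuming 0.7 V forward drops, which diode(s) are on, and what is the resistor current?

Assume both conduct. Then node N would need to be at both 6.4−0.7 = 5.7 V and 3.5−0.7 = 2.8 V, which is impossible.
Assume only D_A conducts: V_N = 6.4 − 0.7 = 5.7 V, so I_R = 5.7/1.8 = 3.17 mA.
Check D_B: its anode-to-cathode voltage is 3.5 − 5.7 = -2.2 V < 0.7 V, so it is off. The assumption is consistent.

Only D_A conducts; I_R ≈ 3.2 mA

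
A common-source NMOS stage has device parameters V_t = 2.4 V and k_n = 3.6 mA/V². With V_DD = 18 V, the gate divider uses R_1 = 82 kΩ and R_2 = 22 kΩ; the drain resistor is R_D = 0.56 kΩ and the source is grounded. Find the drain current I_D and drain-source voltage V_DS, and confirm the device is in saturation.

I_D ≈ 3.6 mA, V_DS ≈ 16 V

V_G = V_DD·R_2/(R_1+R_2) = 18×22/104 = 3.81 V. With the source grounded, V_GS = V_G = 3.81 V.
Assume saturation: I_D = (k_n/2)(V_GS − V_t)² = (3.6/2)×(3.81 − 2.4)² = 1.8×1.41² = 3.57 mA.
V_DS = V_DD − I_D·R_D = 18 − 3.57×0.56 = 16 V.
Saturation requires V_DS ≥ V_GS − V_t = 1.41 V; 16 ≥ 1.41 ✓.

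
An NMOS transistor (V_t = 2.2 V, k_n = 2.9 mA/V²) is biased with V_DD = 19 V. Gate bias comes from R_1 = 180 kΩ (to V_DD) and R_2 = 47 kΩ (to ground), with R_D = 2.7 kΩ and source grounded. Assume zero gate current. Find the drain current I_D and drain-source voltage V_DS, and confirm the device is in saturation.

I_D ≈ 4.4 mA, V_DS ≈ 7.2 V

V_G = V_DD·R_2/(R_1+R_2) = 19×47/227 = 3.93 V. With the source grounded, V_GS = V_G = 3.93 V.
Assume saturation: I_D = (k_n/2)(V_GS − V_t)² = (2.9/2)×(3.93 − 2.2)² = 1.45×1.73² = 4.36 mA.
V_DS = V_DD − I_D·R_D = 19 − 4.36×2.7 = 7.23 V.
Saturation requires V_DS ≥ V_GS − V_t = 1.73 V; 7.23 ≥ 1.73 ✓.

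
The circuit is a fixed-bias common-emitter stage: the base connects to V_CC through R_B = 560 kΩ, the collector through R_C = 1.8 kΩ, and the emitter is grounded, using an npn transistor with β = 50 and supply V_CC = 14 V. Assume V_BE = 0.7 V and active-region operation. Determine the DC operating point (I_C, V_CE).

I_C ≈ 1.2 mA, V_CE ≈ 12 V

Base loop: V_CC = I_B·R_B + V_BE, so I_B = (14 − 0.7)/560 kΩ = 0.0238 mA.
In the active region I_C = β·I_B = 50 × 0.0238 = 1.19 mA.
Collector loop: V_CE = V_CC − I_C·R_C = 14 − 1.19×1.8 = 11.9 V.
Since V_CE = 11.9 V > V_CE(sat) ≈ 0.2 V, the transistor is in the active region as assumed.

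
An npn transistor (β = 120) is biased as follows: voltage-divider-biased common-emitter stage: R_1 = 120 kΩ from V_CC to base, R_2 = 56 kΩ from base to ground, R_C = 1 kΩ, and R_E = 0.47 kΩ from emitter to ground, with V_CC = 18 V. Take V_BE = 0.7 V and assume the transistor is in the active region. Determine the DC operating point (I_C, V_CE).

I_C ≈ 6.3 mA, V_CE ≈ 8.6 V

Thevenize the base divider: V_Th = V_CC·R_2/(R_1+R_2) = 18×56/176 = 5.73 V, R_Th = R_1‖R_2 = 38.2 kΩ.
Base-emitter loop: V_Th = I_B·R_Th + V_BE + (β+1)I_B·R_E, so I_B = (5.73 − 0.7) / (38.2 + 121×0.47) = 0.0529 mA.
I_C = β·I_B = 120×0.0529 = 6.35 mA, and I_E = (β+1)I_B = 6.4 mA.
V_CE = V_CC − I_C·R_C − I_E·R_E = 18 − 6.35×1 − 6.4×0.47 = 8.65 V.
V_CE = 8.65 V > 0.2 V confirms active-region operation.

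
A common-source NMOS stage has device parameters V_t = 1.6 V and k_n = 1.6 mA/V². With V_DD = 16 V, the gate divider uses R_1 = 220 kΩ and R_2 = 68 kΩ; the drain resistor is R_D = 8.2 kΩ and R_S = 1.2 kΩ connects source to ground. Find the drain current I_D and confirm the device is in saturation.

V_G = V_DD·R_2/(R_1+R_2) = 16×68/288 = 3.78 V.
Assume saturation: I_D = (k_n/2)(V_GS − V_t)² with V_GS = V_G − I_D·R_S = 3.78 − 1.2·I_D.
Substituting gives 1.15·I_D² − 5.18·I_D + 3.79 = 0, with roots I_D = 0.921 or 3.58 mA.
The root I_D = 3.58 mA gives V_GS = -0.515 V ≤ V_t, so take I_D = 0.921 mA.
Then V_GS = 2.67 V and V_DS = V_DD − I_D(R_D+R_S) = 16 − 0.921×9.4 = 7.34 V.
Saturation requires V_DS ≥ V_GS − V_t = 1.07 V; 7.34 ≥ 1.07 ✓.

I_D ≈ 0.92 mA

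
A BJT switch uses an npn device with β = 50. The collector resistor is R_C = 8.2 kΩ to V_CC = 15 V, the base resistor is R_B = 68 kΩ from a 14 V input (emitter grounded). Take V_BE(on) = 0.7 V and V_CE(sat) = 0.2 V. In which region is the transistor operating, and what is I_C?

saturation; I_C ≈ 1.8 mA

Assume active: I_B = (14 − 0.7)/68 = 0.196 mA, giving I_C = β·I_B = 9.78 mA.
But then V_CE = 15 − 9.78×8.2 = -65.2 V < V_CE(sat) = 0.2 V — impossible in the active region.
So the transistor is saturated. With V_CE = 0.2 V, I_C = (V_CC − 0.2)/R_C = 14.8/8.2 = 1.8 mA.
Check: β·I_B = 9.78 mA > I_C = 1.8 mA, confirming saturation.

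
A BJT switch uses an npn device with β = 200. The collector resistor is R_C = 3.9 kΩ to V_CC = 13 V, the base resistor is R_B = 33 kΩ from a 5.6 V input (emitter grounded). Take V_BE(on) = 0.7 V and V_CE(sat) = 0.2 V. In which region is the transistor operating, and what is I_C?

Assume active: I_B = (5.6 − 0.7)/33 = 0.148 mA, giving I_C = β·I_B = 29.7 mA.
But then V_CE = 13 − 29.7×3.9 = -103 V < V_CE(sat) = 0.2 V — impossible in the active region.
So the transistor is saturated. With V_CE = 0.2 V, I_C = (V_CC − 0.2)/R_C = 12.8/3.9 = 3.28 mA.
Check: β·I_B = 29.7 mA > I_C = 3.28 mA, confirming saturation.

saturation; I_C ≈ 3.3 mA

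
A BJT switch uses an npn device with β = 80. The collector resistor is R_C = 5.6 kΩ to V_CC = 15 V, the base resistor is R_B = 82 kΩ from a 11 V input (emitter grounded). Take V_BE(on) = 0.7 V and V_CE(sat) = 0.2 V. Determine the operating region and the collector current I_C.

saturation; I_C ≈ 2.6 mA

Assume active: I_B = (11 − 0.7)/82 = 0.126 mA, giving I_C = β·I_B = 10 mA.
But then V_CE = 15 − 10×5.6 = -41.3 V < V_CE(sat) = 0.2 V — impossible in the active region.
So the transistor is saturated. With V_CE = 0.2 V, I_C = (V_CC − 0.2)/R_C = 14.8/5.6 = 2.64 mA.
Check: β·I_B = 10 mA > I_C = 2.64 mA, confirming saturation.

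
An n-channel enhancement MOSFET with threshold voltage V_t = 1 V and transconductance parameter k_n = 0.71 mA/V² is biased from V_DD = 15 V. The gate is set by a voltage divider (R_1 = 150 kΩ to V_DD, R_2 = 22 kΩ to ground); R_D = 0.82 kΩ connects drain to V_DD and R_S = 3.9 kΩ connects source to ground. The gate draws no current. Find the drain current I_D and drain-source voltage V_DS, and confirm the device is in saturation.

I_D ≈ 0.1 mA, V_DS ≈ 15 V

V_G = V_DD·R_2/(R_1+R_2) = 15×22/172 = 1.92 V.
Assume saturation: I_D = (k_n/2)(V_GS − V_t)² with V_GS = V_G − I_D·R_S = 1.92 − 3.9·I_D.
Substituting gives 5.4·I_D² − 3.54·I_D + 0.3 = 0, with roots I_D = 0.0997 or 0.557 mA.
The root I_D = 0.557 mA gives V_GS = -0.252 V ≤ V_t, so take I_D = 0.0997 mA.
Then V_GS = 1.53 V and V_DS = V_DD − I_D(R_D+R_S) = 15 − 0.0997×4.72 = 14.5 V.
Saturation requires V_DS ≥ V_GS − V_t = 0.53 V; 14.5 ≥ 0.53 ✓.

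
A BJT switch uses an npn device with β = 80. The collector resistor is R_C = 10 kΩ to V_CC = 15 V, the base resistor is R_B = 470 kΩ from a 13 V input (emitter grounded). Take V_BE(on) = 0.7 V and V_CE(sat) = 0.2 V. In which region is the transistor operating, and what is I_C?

saturation; I_C ≈ 1.5 mA

Assume active: I_B = (13 − 0.7)/470 = 0.0262 mA, giving I_C = β·I_B = 2.09 mA.
But then V_CE = 15 − 2.09×10 = -5.94 V < V_CE(sat) = 0.2 V — impossible in the active region.
So the transistor is saturated. With V_CE = 0.2 V, I_C = (V_CC − 0.2)/R_C = 14.8/10 = 1.48 mA.
Check: β·I_B = 2.09 mA > I_C = 1.48 mA, confirming saturation.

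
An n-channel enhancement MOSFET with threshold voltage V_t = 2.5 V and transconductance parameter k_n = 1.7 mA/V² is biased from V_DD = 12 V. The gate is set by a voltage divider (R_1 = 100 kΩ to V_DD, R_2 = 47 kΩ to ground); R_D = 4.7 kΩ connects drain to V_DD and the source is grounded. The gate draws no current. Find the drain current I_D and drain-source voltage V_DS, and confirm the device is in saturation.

I_D ≈ 1.5 mA, V_DS ≈ 4.9 V

V_G = V_DD·R_2/(R_1+R_2) = 12×47/147 = 3.84 V. With the source grounded, V_GS = V_G = 3.84 V.
Assume saturation: I_D = (k_n/2)(V_GS − V_t)² = (1.7/2)×(3.84 − 2.5)² = 0.85×1.34² = 1.52 mA.
V_DS = V_DD − I_D·R_D = 12 − 1.52×4.7 = 4.86 V.
Saturation requires V_DS ≥ V_GS − V_t = 1.34 V; 4.86 ≥ 1.34 ✓.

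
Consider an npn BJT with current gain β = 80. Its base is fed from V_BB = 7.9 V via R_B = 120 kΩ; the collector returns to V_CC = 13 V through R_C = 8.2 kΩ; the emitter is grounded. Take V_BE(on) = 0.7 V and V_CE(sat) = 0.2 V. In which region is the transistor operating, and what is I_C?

Assume active: I_B = (7.9 − 0.7)/120 = 0.06 mA, giving I_C = β·I_B = 4.8 mA.
But then V_CE = 13 − 4.8×8.2 = -26.4 V < V_CE(sat) = 0.2 V — impossible in the active region.
So the transistor is saturated. With V_CE = 0.2 V, I_C = (V_CC − 0.2)/R_C = 12.8/8.2 = 1.56 mA.
Check: β·I_B = 4.8 mA > I_C = 1.56 mA, confirming saturation.

saturation; I_C ≈ 1.6 mA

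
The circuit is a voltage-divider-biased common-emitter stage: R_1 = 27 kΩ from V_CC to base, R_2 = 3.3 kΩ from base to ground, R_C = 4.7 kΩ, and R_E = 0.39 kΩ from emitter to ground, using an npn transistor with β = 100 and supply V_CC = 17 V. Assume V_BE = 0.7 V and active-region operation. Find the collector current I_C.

I_C ≈ 2.7 mA

Thevenize the base divider: V_Th = V_CC·R_2/(R_1+R_2) = 17×3.3/30.3 = 1.85 V, R_Th = R_1‖R_2 = 2.94 kΩ.
Base-emitter loop: V_Th = I_B·R_Th + V_BE + (β+1)I_B·R_E, so I_B = (1.85 − 0.7) / (2.94 + 101×0.39) = 0.0272 mA.
I_C = β·I_B = 100×0.0272 = 2.72 mA, and I_E = (β+1)I_B = 2.75 mA.
V_CE = V_CC − I_C·R_C − I_E·R_E = 17 − 2.72×4.7 − 2.75×0.39 = 3.14 V.
V_CE = 3.14 V > 0.2 V confirms active-region operation.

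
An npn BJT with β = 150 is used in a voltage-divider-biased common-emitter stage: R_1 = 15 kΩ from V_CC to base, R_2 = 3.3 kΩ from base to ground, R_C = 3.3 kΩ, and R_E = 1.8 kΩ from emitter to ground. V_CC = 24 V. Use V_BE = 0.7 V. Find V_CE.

V_CE ≈ 14 V

Thevenize the base divider: V_Th = V_CC·R_2/(R_1+R_2) = 24×3.3/18.3 = 4.33 V, R_Th = R_1‖R_2 = 2.7 kΩ.
Base-emitter loop: V_Th = I_B·R_Th + V_BE + (β+1)I_B·R_E, so I_B = (4.33 − 0.7) / (2.7 + 151×1.8) = 0.0132 mA.
I_C = β·I_B = 150×0.0132 = 1.98 mA, and I_E = (β+1)I_B = 2 mA.
V_CE = V_CC − I_C·R_C − I_E·R_E = 24 − 1.98×3.3 − 2×1.8 = 13.9 V.
V_CE = 13.9 V > 0.2 V confirms active-region operation.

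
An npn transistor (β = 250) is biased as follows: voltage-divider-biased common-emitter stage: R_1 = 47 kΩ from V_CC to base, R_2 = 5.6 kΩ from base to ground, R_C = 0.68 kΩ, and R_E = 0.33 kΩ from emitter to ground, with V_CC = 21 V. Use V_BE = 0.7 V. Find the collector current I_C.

I_C ≈ 4.4 mA

Thevenize the base divider: V_Th = V_CC·R_2/(R_1+R_2) = 21×5.6/52.6 = 2.24 V, R_Th = R_1‖R_2 = 5 kΩ.
Base-emitter loop: V_Th = I_B·R_Th + V_BE + (β+1)I_B·R_E, so I_B = (2.24 − 0.7) / (5 + 251×0.33) = 0.0175 mA.
I_C = β·I_B = 250×0.0175 = 4.37 mA, and I_E = (β+1)I_B = 4.39 mA.
V_CE = V_CC − I_C·R_C − I_E·R_E = 21 − 4.37×0.68 − 4.39×0.33 = 16.6 V.
V_CE = 16.6 V > 0.2 V confirms active-region operation.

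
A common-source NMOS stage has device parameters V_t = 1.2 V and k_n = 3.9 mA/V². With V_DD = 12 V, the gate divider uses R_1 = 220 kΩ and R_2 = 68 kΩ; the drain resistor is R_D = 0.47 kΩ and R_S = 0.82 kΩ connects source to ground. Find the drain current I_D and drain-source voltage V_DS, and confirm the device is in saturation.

V_G = V_DD·R_2/(R_1+R_2) = 12×68/288 = 2.83 V.
Assume saturation: I_D = (k_n/2)(V_GS − V_t)² with V_GS = V_G − I_D·R_S = 2.83 − 0.82·I_D.
Substituting gives 1.31·I_D² − 6.22·I_D + 5.2 = 0, with roots I_D = 1.08 or 3.66 mA.
The root I_D = 3.66 mA gives V_GS = -0.171 V ≤ V_t, so take I_D = 1.08 mA.
Then V_GS = 1.95 V and V_DS = V_DD − I_D(R_D+R_S) = 12 − 1.08×1.29 = 10.6 V.
Saturation requires V_DS ≥ V_GS − V_t = 0.745 V; 10.6 ≥ 0.745 ✓.

I_D ≈ 1.1 mA, V_DS ≈ 11 V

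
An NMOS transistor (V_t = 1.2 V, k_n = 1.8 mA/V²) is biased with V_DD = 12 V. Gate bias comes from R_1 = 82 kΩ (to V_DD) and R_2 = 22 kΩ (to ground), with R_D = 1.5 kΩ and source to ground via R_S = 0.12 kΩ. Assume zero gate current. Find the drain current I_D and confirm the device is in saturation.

V_G = V_DD·R_2/(R_1+R_2) = 12×22/104 = 2.54 V.
Assume saturation: I_D = (k_n/2)(V_GS − V_t)² with V_GS = V_G − I_D·R_S = 2.54 − 0.12·I_D.
Substituting gives 0.013·I_D² − 1.29·I_D + 1.61 = 0, with roots I_D = 1.27 or 98.2 mA.
The root I_D = 98.2 mA gives V_GS = -9.25 V ≤ V_t, so take I_D = 1.27 mA.
Then V_GS = 2.39 V and V_DS = V_DD − I_D(R_D+R_S) = 12 − 1.27×1.62 = 9.95 V.
Saturation requires V_DS ≥ V_GS − V_t = 1.19 V; 9.95 ≥ 1.19 ✓.

I_D ≈ 1.3 mA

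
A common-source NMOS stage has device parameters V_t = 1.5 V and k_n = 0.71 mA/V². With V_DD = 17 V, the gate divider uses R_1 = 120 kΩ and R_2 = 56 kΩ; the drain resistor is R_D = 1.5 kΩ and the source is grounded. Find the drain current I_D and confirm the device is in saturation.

V_G = V_DD·R_2/(R_1+R_2) = 17×56/176 = 5.41 V. With the source grounded, V_GS = V_G = 5.41 V.
Assume saturation: I_D = (k_n/2)(V_GS − V_t)² = (0.71/2)×(5.41 − 1.5)² = 0.355×3.91² = 5.42 mA.
V_DS = V_DD − I_D·R_D = 17 − 5.42×1.5 = 8.86 V.
Saturation requires V_DS ≥ V_GS − V_t = 3.91 V; 8.86 ≥ 3.91 ✓.

I_D ≈ 5.4 mA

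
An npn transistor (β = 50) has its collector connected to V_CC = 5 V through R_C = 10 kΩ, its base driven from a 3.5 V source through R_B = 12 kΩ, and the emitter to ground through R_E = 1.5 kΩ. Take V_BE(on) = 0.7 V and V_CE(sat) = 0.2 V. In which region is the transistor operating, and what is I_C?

Assume active: I_B = (3.5 − 0.7)/(12 + 51×1.5) = 0.0316 mA, I_C = β·I_B = 1.58 mA.
Then V_CE = 5 − 1.58×10 − 1.61×1.5 = -13.2 V < 0.2 V — the active assumption fails.
Re-solve with V_CE = 0.2 V. KCL at the emitter: V_E/R_E = (V_BB−0.7−V_E)/R_B + (V_CC−0.2−V_E)/R_C, giving V_E = 0.839 V.
I_C = (V_CC − 0.2 − V_E)/R_C = (4.8 − 0.839)/10 = 0.396 mA.
Check: I_B = (2.8 − 0.839)/12 = 0.163 mA, and β·I_B = 8.17 mA > I_C, confirming saturation.

saturation; I_C ≈ 0.4 mA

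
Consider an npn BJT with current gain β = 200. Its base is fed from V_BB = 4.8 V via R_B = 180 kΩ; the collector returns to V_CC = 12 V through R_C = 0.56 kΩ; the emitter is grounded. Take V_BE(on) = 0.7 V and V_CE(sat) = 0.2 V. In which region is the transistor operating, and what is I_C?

Assume active. Base-emitter loop: I_B = (V_BB − V_BE)/R_B = (4.8 − 0.7)/180 = 0.0228 mA.
I_C = β·I_B = 200×0.0228 = 4.56 mA.
V_CE = V_CC − I_C·R_C = 12 − 4.56×0.56 = 9.45 V > V_CE(sat), so the active-region assumption holds.

active; I_C ≈ 4.6 mA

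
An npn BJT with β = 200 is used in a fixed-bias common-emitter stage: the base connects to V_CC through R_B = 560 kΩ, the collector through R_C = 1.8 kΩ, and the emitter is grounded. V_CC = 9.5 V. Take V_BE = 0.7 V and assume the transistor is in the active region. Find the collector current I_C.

Base loop: V_CC = I_B·R_B + V_BE, so I_B = (9.5 − 0.7)/560 kΩ = 0.0157 mA.
In the active region I_C = β·I_B = 200 × 0.0157 = 3.14 mA.
Collector loop: V_CE = V_CC − I_C·R_C = 9.5 − 3.14×1.8 = 3.84 V.
Since V_CE = 3.84 V > V_CE(sat) ≈ 0.2 V, the transistor is in the active region as assumed.

I_C ≈ 3.1 mA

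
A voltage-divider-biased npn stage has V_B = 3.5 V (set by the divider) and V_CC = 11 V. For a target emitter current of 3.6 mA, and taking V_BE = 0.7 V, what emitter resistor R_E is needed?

R_E ≈ 0.78 kΩ

V_E = V_B − V_BE = 3.5 − 0.7 = 2.8 V.
R_E = V_E / I_E = 2.8 / 3.6 = 0.778 kΩ.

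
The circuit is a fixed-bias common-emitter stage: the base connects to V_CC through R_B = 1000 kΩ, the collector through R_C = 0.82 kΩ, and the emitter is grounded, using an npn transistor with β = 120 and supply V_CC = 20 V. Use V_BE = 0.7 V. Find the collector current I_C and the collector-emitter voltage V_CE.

I_C ≈ 2.3 mA, V_CE ≈ 18 V

Base loop: V_CC = I_B·R_B + V_BE, so I_B = (20 − 0.7)/1000 kΩ = 0.0193 mA.
In the active region I_C = β·I_B = 120 × 0.0193 = 2.32 mA.
Collector loop: V_CE = V_CC − I_C·R_C = 20 − 2.32×0.82 = 18.1 V.
Since V_CE = 18.1 V > V_CE(sat) ≈ 0.2 V, the transistor is in the active region as assumed.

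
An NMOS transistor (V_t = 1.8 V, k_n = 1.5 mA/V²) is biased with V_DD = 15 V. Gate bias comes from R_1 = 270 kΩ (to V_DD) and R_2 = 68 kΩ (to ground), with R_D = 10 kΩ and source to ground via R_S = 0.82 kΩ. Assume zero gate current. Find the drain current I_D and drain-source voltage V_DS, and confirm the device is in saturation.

I_D ≈ 0.49 mA, V_DS ≈ 9.6 V

V_G = V_DD·R_2/(R_1+R_2) = 15×68/338 = 3.02 V.
Assume saturation: I_D = (k_n/2)(V_GS − V_t)² with V_GS = V_G − I_D·R_S = 3.02 − 0.82·I_D.
Substituting gives 0.504·I_D² − 2.5·I_D + 1.11 = 0, with roots I_D = 0.495 or 4.46 mA.
The root I_D = 4.46 mA gives V_GS = -0.638 V ≤ V_t, so take I_D = 0.495 mA.
Then V_GS = 2.61 V and V_DS = V_DD − I_D(R_D+R_S) = 15 − 0.495×10.8 = 9.65 V.
Saturation requires V_DS ≥ V_GS − V_t = 0.812 V; 9.65 ≥ 0.812 ✓.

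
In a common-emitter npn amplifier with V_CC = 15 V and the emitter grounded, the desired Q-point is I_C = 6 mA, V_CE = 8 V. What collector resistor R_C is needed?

R_C ≈ 1.2 kΩ

Collector loop: V_CC = I_C·R_C + V_CE.
R_C = (V_CC − V_CE)/I_C = (15 − 8)/6 = 1.17 kΩ.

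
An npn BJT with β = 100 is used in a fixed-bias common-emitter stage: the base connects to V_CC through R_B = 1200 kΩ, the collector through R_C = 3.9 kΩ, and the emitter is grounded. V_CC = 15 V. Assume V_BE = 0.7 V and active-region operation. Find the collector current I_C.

I_C ≈ 1.2 mA

Base loop: V_CC = I_B·R_B + V_BE, so I_B = (15 − 0.7)/1200 kΩ = 0.0119 mA.
In the active region I_C = β·I_B = 100 × 0.0119 = 1.19 mA.
Collector loop: V_CE = V_CC − I_C·R_C = 15 − 1.19×3.9 = 10.4 V.
Since V_CE = 10.4 V > V_CE(sat) ≈ 0.2 V, the transistor is in the active region as assumed.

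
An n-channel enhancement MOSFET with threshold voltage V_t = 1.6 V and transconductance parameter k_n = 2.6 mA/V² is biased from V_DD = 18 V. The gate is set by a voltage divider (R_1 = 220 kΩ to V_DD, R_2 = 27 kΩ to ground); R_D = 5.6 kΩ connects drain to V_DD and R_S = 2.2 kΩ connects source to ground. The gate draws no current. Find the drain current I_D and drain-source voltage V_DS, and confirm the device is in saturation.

V_G = V_DD·R_2/(R_1+R_2) = 18×27/247 = 1.97 V.
Assume saturation: I_D = (k_n/2)(V_GS − V_t)² with V_GS = V_G − I_D·R_S = 1.97 − 2.2·I_D.
Substituting gives 6.29·I_D² − 3.1·I_D + 0.176 = 0, with roots I_D = 0.0653 or 0.428 mA.
The root I_D = 0.428 mA gives V_GS = 1.03 V ≤ V_t, so take I_D = 0.0653 mA.
Then V_GS = 1.82 V and V_DS = V_DD − I_D(R_D+R_S) = 18 − 0.0653×7.8 = 17.5 V.
Saturation requires V_DS ≥ V_GS − V_t = 0.224 V; 17.5 ≥ 0.224 ✓.

I_D ≈ 0.065 mA, V_DS ≈ 17 V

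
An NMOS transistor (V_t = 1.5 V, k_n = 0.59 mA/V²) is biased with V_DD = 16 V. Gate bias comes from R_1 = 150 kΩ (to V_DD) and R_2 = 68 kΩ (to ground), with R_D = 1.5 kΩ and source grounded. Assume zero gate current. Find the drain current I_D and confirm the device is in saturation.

V_G = V_DD·R_2/(R_1+R_2) = 16×68/218 = 4.99 V. With the source grounded, V_GS = V_G = 4.99 V.
Assume saturation: I_D = (k_n/2)(V_GS − V_t)² = (0.59/2)×(4.99 − 1.5)² = 0.295×3.49² = 3.59 mA.
V_DS = V_DD − I_D·R_D = 16 − 3.59×1.5 = 10.6 V.
Saturation requires V_DS ≥ V_GS − V_t = 3.49 V; 10.6 ≥ 3.49 ✓.

I_D ≈ 3.6 mA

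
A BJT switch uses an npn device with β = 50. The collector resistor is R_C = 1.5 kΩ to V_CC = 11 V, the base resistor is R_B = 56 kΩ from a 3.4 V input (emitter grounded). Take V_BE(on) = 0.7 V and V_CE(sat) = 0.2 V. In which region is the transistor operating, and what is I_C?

Assume active. Base-emitter loop: I_B = (V_BB − V_BE)/R_B = (3.4 − 0.7)/56 = 0.0482 mA.
I_C = β·I_B = 50×0.0482 = 2.41 mA.
V_CE = V_CC − I_C·R_C = 11 − 2.41×1.5 = 7.38 V > V_CE(sat), so the active-region assumption holds.

active; I_C ≈ 2.4 mA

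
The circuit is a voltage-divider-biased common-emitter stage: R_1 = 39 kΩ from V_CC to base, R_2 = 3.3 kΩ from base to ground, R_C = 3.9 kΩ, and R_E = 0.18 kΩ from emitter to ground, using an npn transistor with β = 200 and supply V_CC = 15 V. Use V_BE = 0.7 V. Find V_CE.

Thevenize the base divider: V_Th = V_CC·R_2/(R_1+R_2) = 15×3.3/42.3 = 1.17 V, R_Th = R_1‖R_2 = 3.04 kΩ.
Base-emitter loop: V_Th = I_B·R_Th + V_BE + (β+1)I_B·R_E, so I_B = (1.17 − 0.7) / (3.04 + 201×0.18) = 0.012 mA.
I_C = β·I_B = 200×0.012 = 2.4 mA, and I_E = (β+1)I_B = 2.41 mA.
V_CE = V_CC − I_C·R_C − I_E·R_E = 15 − 2.4×3.9 − 2.41×0.18 = 5.22 V.
V_CE = 5.22 V > 0.2 V confirms active-region operation.

V_CE ≈ 5.2 V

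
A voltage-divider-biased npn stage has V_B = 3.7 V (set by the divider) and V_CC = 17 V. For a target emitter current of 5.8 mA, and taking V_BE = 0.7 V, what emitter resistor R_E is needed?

V_E = V_B − V_BE = 3.7 − 0.7 = 3 V.
R_E = V_E / I_E = 3 / 5.8 = 0.517 kΩ.

R_E ≈ 0.52 kΩ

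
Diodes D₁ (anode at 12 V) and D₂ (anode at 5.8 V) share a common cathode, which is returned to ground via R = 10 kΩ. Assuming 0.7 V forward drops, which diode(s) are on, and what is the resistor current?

Only D₁ conducts; I_R ≈ 1.1 mA

Assume both conduct. Then node N would need to be at both 12−0.7 = 11.3 V and 5.8−0.7 = 5.1 V, which is impossible.
Assume only D₁ conducts: V_N = 12 − 0.7 = 11.3 V, so I_R = 11.3/10 = 1.13 mA.
Check D₂: its anode-to-cathode voltage is 5.8 − 11.3 = -5.5 V < 0.7 V, so it is off. The assumption is consistent.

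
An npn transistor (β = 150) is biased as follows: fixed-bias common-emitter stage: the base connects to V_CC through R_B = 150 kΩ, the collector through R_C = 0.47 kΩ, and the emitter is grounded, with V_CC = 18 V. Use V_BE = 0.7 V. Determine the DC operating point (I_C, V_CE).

Base loop: V_CC = I_B·R_B + V_BE, so I_B = (18 − 0.7)/150 kΩ = 0.115 mA.
In the active region I_C = β·I_B = 150 × 0.115 = 17.3 mA.
Collector loop: V_CE = V_CC − I_C·R_C = 18 − 17.3×0.47 = 9.87 V.
Since V_CE = 9.87 V > V_CE(sat) ≈ 0.2 V, the transistor is in the active region as assumed.

I_C ≈ 17 mA, V_CE ≈ 9.9 V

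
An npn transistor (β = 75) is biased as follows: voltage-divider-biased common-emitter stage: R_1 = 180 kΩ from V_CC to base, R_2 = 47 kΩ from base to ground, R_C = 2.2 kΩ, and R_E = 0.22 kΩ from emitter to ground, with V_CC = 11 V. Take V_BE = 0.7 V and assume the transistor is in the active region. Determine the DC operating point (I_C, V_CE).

Thevenize the base divider: V_Th = V_CC·R_2/(R_1+R_2) = 11×47/227 = 2.28 V, R_Th = R_1‖R_2 = 37.3 kΩ.
Base-emitter loop: V_Th = I_B·R_Th + V_BE + (β+1)I_B·R_E, so I_B = (2.28 − 0.7) / (37.3 + 76×0.22) = 0.0292 mA.
I_C = β·I_B = 75×0.0292 = 2.19 mA, and I_E = (β+1)I_B = 2.22 mA.
V_CE = V_CC − I_C·R_C − I_E·R_E = 11 − 2.19×2.2 − 2.22×0.22 = 5.69 V.
V_CE = 5.69 V > 0.2 V confirms active-region operation.

I_C ≈ 2.2 mA, V_CE ≈ 5.7 V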